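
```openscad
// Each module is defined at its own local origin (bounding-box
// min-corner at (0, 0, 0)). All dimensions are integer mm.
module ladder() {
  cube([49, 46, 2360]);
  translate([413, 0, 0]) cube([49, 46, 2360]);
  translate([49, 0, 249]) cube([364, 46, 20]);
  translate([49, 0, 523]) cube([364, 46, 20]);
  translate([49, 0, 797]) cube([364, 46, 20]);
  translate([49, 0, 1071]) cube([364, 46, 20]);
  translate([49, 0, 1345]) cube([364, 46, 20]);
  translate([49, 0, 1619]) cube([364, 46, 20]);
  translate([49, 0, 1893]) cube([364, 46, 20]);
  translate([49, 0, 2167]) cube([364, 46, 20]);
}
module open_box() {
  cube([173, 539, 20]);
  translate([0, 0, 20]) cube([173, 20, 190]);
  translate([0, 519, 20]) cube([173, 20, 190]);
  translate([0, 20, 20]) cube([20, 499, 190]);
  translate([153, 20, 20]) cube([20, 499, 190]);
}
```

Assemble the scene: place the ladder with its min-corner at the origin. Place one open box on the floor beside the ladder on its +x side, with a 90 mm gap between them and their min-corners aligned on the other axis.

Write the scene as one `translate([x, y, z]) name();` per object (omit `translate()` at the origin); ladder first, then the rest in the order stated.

ladder();
translate([552, 0, 0]) open_box();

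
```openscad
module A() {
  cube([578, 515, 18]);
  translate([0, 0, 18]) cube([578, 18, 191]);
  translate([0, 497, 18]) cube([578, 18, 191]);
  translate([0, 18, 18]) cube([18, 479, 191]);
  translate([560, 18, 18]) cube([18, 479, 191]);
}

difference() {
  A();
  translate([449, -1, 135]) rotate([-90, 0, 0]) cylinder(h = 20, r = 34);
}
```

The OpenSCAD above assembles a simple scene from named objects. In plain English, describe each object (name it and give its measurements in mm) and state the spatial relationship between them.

A is an open-topped rectangular box: outside dimensions 578×515×209 mm, with a uniform wall and base thickness of 18 mm. The base is a full 578×515 slab on the floor; four walls sit on top of the base. The front and back walls (the −y and +y sides) span the full width; the two side walls fit between them.

The open box has a circular hole of radius 34 mm through its front wall, centred at (x = 449, z = 135).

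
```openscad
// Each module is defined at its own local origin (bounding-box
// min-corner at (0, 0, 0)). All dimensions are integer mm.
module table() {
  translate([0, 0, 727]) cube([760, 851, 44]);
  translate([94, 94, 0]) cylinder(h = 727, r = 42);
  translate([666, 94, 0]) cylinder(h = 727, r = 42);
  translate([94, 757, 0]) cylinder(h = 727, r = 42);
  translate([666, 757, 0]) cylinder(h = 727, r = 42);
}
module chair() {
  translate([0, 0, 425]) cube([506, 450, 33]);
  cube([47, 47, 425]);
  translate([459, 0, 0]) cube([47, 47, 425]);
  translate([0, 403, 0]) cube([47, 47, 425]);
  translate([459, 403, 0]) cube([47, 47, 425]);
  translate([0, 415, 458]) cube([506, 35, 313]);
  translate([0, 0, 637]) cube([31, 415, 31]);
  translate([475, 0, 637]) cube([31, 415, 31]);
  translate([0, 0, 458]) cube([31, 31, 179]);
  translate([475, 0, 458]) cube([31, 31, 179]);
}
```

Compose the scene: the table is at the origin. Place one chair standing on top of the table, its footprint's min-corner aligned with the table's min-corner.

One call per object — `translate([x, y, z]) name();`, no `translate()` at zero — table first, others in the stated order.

table();
translate([0, 0, 771]) chair();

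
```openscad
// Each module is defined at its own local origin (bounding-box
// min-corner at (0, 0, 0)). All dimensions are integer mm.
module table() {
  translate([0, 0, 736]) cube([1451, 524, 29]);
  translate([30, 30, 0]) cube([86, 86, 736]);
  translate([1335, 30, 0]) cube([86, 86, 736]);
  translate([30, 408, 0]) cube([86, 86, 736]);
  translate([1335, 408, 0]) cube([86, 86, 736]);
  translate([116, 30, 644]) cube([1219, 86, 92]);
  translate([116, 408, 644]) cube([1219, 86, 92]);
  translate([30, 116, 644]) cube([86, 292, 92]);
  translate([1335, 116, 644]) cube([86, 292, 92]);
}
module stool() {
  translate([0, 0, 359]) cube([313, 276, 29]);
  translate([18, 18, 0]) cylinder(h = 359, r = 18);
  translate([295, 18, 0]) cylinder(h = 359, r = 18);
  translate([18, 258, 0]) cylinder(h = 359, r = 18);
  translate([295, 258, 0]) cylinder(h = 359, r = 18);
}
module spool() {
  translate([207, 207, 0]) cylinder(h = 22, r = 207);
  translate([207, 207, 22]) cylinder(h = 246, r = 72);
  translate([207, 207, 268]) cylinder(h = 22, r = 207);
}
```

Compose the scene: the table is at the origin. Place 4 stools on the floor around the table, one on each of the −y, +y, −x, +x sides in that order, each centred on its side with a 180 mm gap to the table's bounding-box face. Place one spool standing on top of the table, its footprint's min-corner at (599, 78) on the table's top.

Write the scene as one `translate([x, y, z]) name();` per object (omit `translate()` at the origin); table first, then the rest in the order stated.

table();
translate([569, -456, 0]) stool();
translate([569, 704, 0]) stool();
translate([-493, 124, 0]) stool();
translate([1631, 124, 0]) stool();
translate([599, 78, 765]) spool();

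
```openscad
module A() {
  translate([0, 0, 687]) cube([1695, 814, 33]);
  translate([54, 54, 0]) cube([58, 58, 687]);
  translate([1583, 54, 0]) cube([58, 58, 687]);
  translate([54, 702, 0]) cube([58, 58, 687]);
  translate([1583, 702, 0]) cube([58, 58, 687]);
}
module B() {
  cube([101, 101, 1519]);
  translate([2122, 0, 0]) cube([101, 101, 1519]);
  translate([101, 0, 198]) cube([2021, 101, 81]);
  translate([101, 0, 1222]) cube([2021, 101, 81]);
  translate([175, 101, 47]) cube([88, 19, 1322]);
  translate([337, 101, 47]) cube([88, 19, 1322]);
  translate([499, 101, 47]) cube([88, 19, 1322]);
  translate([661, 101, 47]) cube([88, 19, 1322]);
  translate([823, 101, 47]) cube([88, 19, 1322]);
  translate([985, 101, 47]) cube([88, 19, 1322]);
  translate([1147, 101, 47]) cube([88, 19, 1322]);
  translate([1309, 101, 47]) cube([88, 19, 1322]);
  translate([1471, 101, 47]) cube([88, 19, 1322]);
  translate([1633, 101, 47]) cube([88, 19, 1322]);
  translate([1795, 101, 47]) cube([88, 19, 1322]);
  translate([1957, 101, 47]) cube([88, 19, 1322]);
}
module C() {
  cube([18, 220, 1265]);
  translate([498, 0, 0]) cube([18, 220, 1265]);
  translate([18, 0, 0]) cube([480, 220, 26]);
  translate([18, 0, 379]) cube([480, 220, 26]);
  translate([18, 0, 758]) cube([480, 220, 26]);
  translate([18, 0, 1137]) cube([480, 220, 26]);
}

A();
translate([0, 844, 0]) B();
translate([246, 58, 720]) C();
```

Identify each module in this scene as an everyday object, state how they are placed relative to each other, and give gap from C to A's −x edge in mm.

A is a table. B is a fence section. C is a bookshelf. The fence section is on the floor beside the table on its +y side. The bookshelf is on top of the table. The gap from the bookshelf to the table's −x edge is 246 mm.

The bookshelf's min-x is at 246; the table's min-x is 0; gap = 246 mm.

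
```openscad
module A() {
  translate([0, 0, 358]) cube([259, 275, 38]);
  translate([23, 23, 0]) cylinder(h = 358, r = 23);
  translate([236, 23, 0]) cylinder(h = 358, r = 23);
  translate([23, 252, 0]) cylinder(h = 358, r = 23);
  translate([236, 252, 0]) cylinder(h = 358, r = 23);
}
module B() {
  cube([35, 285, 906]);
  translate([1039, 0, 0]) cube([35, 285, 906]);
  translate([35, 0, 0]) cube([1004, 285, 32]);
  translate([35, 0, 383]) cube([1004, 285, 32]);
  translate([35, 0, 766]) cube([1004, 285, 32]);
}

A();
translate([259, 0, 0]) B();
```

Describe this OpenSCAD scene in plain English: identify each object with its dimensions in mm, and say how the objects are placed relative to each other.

A is a four-legged stool. The seat is a 259×275×38 mm slab whose top surface is at z = 396 mm; four round legs, each 46 mm in diameter, run from the floor (z = 0) to the underside of the seat, each leg's axis is inset half a diameter from the nearest pair of seat edges (so the leg's bounding box is flush with the corner).

B is a bookshelf 1074 mm wide overall, 285 mm deep and 906 mm tall. The two sides are 35 mm thick vertical panels. 3 horizontal shelves of 32 mm thickness span between the inner faces of the sides; the lowest shelf sits on the floor and shelves are stacked with a clear vertical gap of 351 mm between each pair.

The bookshelf is against the stool's +x side, with their −y faces flush.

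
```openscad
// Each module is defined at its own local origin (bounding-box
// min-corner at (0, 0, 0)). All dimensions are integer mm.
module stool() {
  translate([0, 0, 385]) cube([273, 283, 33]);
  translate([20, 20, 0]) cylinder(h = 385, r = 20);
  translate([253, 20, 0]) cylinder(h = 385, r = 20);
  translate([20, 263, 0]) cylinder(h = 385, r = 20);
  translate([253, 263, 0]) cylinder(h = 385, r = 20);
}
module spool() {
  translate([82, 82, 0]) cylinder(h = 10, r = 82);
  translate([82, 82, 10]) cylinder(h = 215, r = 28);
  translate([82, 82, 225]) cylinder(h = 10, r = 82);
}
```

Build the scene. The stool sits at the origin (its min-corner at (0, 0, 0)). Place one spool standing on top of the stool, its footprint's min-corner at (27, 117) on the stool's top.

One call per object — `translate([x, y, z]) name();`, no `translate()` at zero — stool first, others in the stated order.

stool();
translate([27, 117, 418]) spool();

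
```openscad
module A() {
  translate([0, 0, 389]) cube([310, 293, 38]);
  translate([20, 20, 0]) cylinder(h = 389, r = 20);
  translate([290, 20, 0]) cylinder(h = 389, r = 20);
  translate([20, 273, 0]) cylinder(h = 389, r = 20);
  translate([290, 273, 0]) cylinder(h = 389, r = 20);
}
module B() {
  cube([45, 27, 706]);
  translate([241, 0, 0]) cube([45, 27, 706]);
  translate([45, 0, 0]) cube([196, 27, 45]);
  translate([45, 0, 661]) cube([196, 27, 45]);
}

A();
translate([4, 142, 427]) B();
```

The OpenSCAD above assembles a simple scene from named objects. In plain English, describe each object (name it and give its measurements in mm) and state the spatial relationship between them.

A is a simple wooden stool: a rectangular seat 310 mm (x) by 293 mm (y), 38 mm thick, top face at z = 427 mm, on four round legs, each 40 mm in diameter. The legs rest on z = 0, each leg's axis is inset half a diameter from the nearest pair of seat edges (so the leg's bounding box is flush with the corner).

B is a picture frame with a 196×616 mm rectangular opening (x by z) and a uniform 45 mm border on every side. Frame depth is 27 mm along y. It is built from two vertical stiles running the full outside height and two horizontal rails spanning the gap between the stiles.

The picture frame is on top of the stool.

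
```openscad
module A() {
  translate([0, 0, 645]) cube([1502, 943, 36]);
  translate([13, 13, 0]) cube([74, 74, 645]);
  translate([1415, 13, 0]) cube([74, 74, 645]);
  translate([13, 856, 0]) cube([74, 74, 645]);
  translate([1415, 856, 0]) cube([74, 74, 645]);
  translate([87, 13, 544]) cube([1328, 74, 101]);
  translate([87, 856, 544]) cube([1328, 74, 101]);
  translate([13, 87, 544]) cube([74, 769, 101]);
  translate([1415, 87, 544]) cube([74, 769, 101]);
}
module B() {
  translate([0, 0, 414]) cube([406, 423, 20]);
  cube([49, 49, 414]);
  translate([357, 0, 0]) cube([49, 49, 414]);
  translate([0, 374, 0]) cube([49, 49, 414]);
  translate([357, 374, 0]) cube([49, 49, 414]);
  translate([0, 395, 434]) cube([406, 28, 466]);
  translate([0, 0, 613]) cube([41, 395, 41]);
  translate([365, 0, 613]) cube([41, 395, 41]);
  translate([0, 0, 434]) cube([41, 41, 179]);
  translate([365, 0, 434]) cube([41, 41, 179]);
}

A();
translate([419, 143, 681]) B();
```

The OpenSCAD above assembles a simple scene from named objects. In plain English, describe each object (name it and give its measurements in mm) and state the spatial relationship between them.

A is a table: top 1502 mm (x) × 943 mm (y), 36 mm thick, upper face at z = 681 mm, on four 74×74 mm square legs, each inset 13 mm from the nearest pair of top edges, running from z = 0 to the bottom of the top. Four apron rails, 74 mm thick and 101 mm tall, run between adjacent legs with their top edges flush with the underside of the top and their outer faces flush with the legs' outer faces.

B is a chair. The seat is a 406×423×20 mm slab with its top at z = 434 mm, on four 49×49 mm corner legs (flush with the seat edges, standing on z = 0). A flat backrest 28 mm thick, 466 mm tall, spans the full seat width and rises from the seat top along its +y edge, rear face flush with the rear of the seat. Two armrests of 41×41 mm section run along each side from the seat's front edge to the front of the backrest, top faces 220 mm above the seat top and outer faces flush with the seat's x-edges; a 41×41 mm post under the front of each armrest stands on the seat at the front corner.

The chair is on top of the table.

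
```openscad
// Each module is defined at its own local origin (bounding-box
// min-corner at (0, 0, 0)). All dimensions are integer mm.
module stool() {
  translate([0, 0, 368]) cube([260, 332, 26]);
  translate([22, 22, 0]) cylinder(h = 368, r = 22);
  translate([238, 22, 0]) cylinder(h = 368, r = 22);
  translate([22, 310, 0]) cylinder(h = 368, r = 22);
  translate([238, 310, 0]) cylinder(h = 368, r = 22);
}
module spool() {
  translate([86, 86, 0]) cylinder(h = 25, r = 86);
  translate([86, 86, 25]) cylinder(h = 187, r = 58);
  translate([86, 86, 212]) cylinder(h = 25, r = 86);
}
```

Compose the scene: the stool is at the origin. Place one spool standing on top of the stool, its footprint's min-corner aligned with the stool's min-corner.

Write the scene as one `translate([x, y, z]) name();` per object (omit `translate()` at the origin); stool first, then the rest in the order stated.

stool();
translate([0, 0, 394]) spool();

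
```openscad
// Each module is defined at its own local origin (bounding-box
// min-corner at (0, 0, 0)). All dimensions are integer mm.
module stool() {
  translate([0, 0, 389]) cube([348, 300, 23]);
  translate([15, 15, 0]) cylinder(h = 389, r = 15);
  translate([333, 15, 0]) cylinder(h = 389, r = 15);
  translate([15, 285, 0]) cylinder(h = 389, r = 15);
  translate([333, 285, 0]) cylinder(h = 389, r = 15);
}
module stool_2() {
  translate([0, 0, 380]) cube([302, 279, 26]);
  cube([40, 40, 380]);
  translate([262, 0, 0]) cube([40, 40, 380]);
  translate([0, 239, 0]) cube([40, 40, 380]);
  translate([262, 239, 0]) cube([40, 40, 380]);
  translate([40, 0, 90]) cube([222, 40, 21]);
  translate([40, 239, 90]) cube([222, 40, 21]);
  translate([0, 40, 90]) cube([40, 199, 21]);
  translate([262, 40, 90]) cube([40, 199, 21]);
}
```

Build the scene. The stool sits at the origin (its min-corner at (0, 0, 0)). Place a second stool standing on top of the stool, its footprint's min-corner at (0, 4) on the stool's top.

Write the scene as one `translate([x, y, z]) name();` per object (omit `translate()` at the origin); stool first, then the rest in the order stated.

stool();
translate([0, 4, 412]) stool_2();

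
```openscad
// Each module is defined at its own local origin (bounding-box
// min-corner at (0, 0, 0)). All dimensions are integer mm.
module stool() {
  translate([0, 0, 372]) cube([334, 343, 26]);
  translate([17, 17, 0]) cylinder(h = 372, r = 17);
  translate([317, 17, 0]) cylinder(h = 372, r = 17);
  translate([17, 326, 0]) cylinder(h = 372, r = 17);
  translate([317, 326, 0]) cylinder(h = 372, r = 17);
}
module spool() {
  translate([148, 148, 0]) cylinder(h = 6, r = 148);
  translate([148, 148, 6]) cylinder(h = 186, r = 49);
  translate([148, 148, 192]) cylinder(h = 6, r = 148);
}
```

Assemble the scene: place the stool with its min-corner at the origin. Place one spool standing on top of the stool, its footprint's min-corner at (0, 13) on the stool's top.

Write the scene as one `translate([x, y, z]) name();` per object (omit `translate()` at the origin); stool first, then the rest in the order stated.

stool();
translate([0, 13, 398]) spool();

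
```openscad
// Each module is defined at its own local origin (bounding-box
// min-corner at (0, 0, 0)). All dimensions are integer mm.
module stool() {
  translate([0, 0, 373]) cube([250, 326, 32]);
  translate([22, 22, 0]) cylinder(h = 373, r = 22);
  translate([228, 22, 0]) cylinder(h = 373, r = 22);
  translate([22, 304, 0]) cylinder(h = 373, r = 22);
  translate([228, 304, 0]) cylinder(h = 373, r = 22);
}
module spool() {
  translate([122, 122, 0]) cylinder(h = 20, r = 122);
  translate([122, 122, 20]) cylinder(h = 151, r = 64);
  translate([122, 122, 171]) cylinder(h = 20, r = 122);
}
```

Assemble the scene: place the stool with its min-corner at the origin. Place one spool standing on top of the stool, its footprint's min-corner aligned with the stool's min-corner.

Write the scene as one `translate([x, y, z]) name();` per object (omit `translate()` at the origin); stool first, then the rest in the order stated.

stool();
translate([0, 0, 405]) spool();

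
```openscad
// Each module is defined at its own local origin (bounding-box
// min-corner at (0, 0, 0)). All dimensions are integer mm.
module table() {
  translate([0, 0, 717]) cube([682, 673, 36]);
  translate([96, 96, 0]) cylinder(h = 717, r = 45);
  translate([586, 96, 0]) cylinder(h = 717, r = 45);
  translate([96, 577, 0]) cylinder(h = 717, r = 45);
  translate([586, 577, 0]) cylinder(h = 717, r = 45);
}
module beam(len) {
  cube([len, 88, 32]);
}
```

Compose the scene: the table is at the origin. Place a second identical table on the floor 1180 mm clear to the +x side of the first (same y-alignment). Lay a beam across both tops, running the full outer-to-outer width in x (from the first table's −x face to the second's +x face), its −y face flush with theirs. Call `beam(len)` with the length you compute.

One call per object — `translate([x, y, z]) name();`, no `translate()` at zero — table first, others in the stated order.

table();
translate([1862, 0, 0]) table();
translate([0, 0, 753]) beam(2544);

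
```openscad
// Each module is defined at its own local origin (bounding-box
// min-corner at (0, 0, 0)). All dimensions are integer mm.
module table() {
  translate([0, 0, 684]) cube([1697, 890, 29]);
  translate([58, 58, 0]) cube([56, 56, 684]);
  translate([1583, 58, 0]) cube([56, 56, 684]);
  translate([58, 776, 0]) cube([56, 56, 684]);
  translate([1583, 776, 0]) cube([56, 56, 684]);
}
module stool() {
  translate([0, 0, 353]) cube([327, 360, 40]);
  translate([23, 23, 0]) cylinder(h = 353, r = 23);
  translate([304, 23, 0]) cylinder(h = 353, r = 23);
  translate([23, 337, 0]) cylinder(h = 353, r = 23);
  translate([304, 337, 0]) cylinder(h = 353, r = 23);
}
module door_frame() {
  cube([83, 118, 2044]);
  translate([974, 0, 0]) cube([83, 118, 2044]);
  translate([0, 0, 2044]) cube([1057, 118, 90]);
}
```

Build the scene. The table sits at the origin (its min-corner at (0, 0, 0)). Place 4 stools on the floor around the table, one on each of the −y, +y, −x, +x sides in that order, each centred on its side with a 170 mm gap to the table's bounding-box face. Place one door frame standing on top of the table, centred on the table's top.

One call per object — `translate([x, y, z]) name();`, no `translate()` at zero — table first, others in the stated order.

table();
translate([685, -530, 0]) stool();
translate([685, 1060, 0]) stool();
translate([-497, 265, 0]) stool();
translate([1867, 265, 0]) stool();
translate([320, 386, 713]) door_frame();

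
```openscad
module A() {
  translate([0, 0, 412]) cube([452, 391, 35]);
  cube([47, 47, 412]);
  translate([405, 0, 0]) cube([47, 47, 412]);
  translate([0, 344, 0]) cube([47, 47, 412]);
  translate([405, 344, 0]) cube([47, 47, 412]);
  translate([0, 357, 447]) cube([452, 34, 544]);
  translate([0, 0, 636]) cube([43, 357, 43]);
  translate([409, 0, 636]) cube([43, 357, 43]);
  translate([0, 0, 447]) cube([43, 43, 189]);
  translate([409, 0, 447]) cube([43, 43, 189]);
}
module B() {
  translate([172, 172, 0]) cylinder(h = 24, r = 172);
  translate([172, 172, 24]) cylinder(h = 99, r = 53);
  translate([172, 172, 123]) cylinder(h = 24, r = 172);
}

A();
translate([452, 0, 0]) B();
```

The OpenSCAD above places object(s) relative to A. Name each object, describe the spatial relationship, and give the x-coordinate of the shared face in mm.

A is a chair. B is a spool. The spool is against the chair's +x side, with their −y faces flush. The x-coordinate of the shared face is 452 mm.

The chair's +x face and the spool's −x face are both at x = 452 mm.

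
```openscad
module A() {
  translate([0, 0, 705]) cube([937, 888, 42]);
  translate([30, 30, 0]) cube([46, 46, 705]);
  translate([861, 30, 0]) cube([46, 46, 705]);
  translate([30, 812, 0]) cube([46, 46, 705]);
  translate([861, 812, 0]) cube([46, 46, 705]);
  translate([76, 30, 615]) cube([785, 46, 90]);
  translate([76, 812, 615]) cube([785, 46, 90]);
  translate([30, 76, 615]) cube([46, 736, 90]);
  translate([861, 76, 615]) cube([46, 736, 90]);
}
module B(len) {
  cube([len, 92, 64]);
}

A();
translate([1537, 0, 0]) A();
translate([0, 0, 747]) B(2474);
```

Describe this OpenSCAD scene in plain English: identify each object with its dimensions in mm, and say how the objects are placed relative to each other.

A is a table with a 937×888 mm rectangular top, 42 mm thick, top surface at z = 747 mm, supported by four 46×46 mm square legs, each inset 30 mm from the nearest pair of top edges, running from the floor. Four apron rails, 46 mm thick and 90 mm tall, run between adjacent legs with their top edges flush with the underside of the top and their outer faces flush with the legs' outer faces.

B is a rectangular beam 2474 mm long (x), 92 mm deep (y), 64 mm thick (z).

The beam spans the tops of two tables placed 600 mm apart, resting at z = 747 mm.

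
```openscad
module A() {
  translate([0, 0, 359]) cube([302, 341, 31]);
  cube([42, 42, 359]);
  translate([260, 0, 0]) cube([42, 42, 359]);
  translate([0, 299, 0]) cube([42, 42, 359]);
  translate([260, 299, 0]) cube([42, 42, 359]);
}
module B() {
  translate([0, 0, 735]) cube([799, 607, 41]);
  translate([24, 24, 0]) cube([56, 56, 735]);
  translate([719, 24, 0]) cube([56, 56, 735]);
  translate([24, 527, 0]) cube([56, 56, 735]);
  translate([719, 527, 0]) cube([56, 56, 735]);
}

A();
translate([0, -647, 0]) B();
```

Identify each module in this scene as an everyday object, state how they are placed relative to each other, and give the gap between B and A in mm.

A is a stool. B is a table. The table is on the floor beside the stool on its −y side. The gap between the table and the stool is 40 mm.

The table's nearest face is 40 mm from the stool's −y face.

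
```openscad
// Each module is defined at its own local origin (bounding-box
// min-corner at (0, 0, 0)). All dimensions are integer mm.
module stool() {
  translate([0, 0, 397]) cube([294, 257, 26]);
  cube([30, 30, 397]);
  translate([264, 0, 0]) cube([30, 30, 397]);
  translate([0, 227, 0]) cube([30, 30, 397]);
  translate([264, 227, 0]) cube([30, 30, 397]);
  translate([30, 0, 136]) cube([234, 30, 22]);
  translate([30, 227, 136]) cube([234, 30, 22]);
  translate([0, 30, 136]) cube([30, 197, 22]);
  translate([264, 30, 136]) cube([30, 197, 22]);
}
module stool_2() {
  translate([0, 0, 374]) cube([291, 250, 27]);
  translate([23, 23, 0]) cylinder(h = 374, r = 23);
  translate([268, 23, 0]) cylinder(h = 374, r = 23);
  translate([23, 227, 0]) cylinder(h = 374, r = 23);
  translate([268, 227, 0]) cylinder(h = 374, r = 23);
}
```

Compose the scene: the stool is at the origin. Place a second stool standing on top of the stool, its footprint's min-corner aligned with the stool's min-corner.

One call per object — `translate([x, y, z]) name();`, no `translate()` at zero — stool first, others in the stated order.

stool();
translate([0, 0, 423]) stool_2();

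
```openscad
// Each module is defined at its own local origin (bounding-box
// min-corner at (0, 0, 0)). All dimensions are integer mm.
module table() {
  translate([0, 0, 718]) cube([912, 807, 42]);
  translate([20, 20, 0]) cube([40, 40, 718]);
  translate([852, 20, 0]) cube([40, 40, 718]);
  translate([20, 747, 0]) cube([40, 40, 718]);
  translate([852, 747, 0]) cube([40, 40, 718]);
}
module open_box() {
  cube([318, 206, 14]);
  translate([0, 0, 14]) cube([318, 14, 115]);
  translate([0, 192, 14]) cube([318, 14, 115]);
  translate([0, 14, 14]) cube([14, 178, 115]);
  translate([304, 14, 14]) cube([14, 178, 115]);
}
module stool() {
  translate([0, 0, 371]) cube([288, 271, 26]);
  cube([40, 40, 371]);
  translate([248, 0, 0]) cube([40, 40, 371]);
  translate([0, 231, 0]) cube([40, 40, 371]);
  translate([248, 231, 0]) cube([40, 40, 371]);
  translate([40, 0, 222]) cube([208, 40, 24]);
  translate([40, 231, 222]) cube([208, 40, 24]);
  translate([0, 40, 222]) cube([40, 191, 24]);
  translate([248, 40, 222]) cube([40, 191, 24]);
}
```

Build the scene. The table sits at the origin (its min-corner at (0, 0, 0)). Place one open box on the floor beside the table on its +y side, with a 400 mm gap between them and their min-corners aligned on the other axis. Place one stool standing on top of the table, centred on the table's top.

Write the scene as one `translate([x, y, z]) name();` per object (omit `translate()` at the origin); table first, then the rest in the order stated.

table();
translate([0, 1207, 0]) open_box();
translate([312, 268, 760]) stool();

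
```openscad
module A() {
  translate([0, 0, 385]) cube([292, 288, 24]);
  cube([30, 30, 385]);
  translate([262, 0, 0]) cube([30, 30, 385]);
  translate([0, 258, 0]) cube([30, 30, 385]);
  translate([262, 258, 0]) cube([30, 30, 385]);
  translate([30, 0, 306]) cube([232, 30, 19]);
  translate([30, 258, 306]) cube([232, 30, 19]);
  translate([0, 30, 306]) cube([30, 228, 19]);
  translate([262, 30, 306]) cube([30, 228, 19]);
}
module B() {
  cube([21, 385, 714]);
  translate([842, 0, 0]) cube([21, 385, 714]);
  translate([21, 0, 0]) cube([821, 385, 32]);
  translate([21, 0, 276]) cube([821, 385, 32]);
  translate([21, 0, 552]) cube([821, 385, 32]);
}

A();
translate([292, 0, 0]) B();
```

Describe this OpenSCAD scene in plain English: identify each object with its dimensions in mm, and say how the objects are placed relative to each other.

A is a four-legged stool. The seat is a 292×288×24 mm slab whose top surface is at z = 409 mm; four square legs, each 30×30 mm in cross-section, run from the floor (z = 0) to the underside of the seat, each flush with a corner of the seat. Four stretchers, 30 mm wide and 19 mm tall, connect adjacent legs with their undersides at z = 306 mm, each running between the inner faces of the legs it joins and aligned with the legs' outer faces on the other axis.

B is an open bookshelf. Two side panels, each 21 mm thick, 385 mm deep and 714 mm tall, stand 863 mm apart (outside-to-outside). Between them sit 3 shelves, each 32 mm thick and 385 mm deep, spanning the full gap between the sides. The bottom shelf rests on the floor (its underside at z = 0) and the clear gap between one shelf's top and the next shelf's underside is 244 mm.

The bookshelf is against the stool's +x side, with their −y faces flush.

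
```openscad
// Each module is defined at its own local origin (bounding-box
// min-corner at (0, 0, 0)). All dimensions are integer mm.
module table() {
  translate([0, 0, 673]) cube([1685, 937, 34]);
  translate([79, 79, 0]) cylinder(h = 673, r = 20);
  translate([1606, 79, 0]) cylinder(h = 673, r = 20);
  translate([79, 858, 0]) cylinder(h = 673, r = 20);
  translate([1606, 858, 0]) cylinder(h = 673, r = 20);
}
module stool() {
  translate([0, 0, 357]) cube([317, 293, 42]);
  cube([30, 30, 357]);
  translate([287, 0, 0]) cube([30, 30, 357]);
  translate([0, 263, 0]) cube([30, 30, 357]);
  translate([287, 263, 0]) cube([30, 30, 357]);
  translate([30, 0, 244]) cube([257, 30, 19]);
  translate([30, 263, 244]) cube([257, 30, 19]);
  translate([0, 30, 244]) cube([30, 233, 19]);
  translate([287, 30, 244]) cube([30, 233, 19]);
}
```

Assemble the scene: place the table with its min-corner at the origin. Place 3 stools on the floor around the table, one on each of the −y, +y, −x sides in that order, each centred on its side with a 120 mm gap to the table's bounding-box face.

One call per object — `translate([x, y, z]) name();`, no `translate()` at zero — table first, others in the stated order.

table();
translate([684, -413, 0]) stool();
translate([684, 1057, 0]) stool();
translate([-437, 322, 0]) stool();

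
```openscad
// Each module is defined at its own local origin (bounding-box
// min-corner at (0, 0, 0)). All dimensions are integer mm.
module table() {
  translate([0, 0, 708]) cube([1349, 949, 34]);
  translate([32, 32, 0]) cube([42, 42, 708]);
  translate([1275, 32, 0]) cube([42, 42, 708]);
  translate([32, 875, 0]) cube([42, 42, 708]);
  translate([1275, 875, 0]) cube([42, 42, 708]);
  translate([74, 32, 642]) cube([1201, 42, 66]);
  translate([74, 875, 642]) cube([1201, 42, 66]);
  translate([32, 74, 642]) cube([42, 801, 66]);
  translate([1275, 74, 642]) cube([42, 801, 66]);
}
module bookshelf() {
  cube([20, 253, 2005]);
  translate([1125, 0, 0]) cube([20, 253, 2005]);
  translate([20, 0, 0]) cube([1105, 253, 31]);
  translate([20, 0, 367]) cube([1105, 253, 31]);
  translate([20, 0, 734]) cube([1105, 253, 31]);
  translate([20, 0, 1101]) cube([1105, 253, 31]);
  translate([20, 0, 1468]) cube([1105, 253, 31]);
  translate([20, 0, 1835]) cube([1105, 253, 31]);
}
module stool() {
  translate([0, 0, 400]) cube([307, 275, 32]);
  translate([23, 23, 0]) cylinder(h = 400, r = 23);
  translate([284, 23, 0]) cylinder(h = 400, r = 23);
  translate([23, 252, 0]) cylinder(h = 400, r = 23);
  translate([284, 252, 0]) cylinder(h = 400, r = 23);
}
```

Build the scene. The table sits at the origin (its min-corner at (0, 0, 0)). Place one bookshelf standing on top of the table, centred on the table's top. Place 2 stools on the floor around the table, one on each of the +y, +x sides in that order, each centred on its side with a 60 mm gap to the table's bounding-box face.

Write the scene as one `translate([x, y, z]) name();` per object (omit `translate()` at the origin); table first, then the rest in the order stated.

table();
translate([102, 348, 742]) bookshelf();
translate([521, 1009, 0]) stool();
translate([1409, 337, 0]) stool();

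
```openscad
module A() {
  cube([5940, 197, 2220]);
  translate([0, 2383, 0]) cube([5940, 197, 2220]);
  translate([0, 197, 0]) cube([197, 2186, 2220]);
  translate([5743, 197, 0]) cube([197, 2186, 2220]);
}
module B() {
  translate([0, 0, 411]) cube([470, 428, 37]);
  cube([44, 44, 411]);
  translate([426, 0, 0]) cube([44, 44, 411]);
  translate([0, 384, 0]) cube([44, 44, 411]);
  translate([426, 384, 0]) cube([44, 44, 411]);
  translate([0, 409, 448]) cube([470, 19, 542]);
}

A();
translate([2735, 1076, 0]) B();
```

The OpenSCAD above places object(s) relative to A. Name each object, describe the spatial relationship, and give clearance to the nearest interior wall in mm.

A is a house frame. B is a chair. The chair sits inside the house frame, centred. The clearance to the nearest interior wall is 879 mm.

Clearances: x = 2538, y = 879; minimum 879 mm.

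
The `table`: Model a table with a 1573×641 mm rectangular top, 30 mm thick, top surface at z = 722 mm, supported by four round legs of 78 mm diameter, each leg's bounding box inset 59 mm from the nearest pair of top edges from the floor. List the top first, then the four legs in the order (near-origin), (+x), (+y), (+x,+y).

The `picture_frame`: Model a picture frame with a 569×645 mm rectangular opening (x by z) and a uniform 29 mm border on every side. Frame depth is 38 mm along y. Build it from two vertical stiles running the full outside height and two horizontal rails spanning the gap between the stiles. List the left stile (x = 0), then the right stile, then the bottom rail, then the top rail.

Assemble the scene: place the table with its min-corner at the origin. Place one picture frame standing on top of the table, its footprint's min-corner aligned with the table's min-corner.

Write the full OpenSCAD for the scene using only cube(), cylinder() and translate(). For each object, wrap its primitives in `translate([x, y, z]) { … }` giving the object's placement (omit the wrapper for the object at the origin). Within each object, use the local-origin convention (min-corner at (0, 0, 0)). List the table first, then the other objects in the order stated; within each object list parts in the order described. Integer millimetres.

translate([0, 0, 692]) cube([1573, 641, 30]);
translate([98, 98, 0]) cylinder(h = 692, r = 39);
translate([1475, 98, 0]) cylinder(h = 692, r = 39);
translate([98, 543, 0]) cylinder(h = 692, r = 39);
translate([1475, 543, 0]) cylinder(h = 692, r = 39);
translate([0, 0, 722]) {
  cube([29, 38, 703]);
  translate([598, 0, 0]) cube([29, 38, 703]);
  translate([29, 0, 0]) cube([569, 38, 29]);
  translate([29, 0, 674]) cube([569, 38, 29]);
}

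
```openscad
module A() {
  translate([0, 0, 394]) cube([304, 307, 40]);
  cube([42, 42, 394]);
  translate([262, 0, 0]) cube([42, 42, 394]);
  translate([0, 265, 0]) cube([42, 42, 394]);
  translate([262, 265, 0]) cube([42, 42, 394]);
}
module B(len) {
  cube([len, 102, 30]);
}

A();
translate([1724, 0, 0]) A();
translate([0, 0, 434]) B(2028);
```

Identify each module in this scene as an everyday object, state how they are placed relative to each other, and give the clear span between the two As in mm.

A is a stool. B is a beam. A beam spans the tops of two stools. The clear span between the two stools is 1420 mm.

Second stool starts at x = 1724; first ends at x = 304; clear span = 1724 − 304 = 1420 mm.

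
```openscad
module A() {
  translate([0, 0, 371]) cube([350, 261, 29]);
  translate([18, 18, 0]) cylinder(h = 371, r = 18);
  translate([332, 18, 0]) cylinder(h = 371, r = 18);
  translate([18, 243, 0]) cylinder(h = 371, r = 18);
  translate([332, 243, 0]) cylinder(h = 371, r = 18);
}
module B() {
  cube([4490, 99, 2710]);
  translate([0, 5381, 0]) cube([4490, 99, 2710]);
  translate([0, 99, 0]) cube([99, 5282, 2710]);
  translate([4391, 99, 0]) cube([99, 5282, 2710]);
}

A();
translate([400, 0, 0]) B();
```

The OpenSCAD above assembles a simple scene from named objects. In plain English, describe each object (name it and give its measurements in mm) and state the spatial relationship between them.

A is a four-legged stool. The seat is 350×261 mm, 29 mm thick, top at z = 400 mm. It stands on four round legs, each 36 mm in diameter, from z = 0 to the seat underside, each leg's axis is inset half a diameter from the nearest pair of seat edges (so the leg's bounding box is flush with the corner).

B is the wall frame of a small rectangular building: four walls, each 2710 mm tall and 99 mm thick, enclosing a footprint 4490 mm (x) by 5480 mm (y) outside-to-outside, with no floor or roof. The front and back walls (the −y and +y sides) span the full width; the two side walls fit between them.

The house frame is on the floor beside the stool on its +x side.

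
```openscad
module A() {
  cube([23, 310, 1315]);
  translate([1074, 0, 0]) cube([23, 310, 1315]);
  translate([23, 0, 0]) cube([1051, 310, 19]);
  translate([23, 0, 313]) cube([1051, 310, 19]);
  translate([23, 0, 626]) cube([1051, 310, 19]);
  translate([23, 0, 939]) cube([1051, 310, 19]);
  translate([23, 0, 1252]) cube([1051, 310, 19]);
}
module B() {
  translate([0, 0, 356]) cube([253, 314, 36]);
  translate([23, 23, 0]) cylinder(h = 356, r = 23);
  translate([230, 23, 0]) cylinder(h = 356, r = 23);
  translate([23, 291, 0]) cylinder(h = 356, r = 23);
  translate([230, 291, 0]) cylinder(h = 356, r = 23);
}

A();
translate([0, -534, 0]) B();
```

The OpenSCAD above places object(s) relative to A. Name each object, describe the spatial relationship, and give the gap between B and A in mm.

The stool's nearest face is 220 mm from the bookshelf's −y face.

A is a bookshelf. B is a stool. The stool is on the floor beside the bookshelf on its −y side. The gap between the stool and the bookshelf is 220 mm.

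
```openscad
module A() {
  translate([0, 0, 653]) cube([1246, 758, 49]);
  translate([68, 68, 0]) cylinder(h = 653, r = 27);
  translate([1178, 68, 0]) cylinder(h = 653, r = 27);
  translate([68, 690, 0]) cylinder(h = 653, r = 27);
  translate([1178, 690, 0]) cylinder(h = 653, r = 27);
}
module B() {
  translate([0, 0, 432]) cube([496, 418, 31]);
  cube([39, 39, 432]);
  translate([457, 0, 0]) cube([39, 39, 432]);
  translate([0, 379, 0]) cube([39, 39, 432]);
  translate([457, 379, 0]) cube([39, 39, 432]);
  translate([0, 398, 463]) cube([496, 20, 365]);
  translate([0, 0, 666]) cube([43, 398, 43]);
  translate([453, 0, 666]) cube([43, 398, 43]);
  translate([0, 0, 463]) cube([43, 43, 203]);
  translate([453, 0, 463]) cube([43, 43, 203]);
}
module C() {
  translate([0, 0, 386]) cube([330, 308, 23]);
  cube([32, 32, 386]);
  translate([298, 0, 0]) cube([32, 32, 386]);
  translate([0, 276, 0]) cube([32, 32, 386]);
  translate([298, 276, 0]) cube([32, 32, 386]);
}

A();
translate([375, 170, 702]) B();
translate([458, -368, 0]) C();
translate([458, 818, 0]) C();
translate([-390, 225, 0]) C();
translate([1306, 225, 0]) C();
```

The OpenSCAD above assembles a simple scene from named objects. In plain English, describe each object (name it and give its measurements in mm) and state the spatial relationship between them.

A is a table with a 1246×758 mm rectangular top, 49 mm thick, top surface at z = 702 mm, supported by four round legs of 54 mm diameter, each leg's bounding box inset 41 mm from the nearest pair of top edges, running from the floor.

B is a chair. The seat is a 496×418×31 mm slab with its top at z = 463 mm, on four 39×39 mm corner legs (flush with the seat edges, standing on z = 0). A flat backrest 20 mm thick, 365 mm tall, spans the full seat width and rises from the seat top along its +y edge, rear face flush with the rear of the seat. Two armrests of 43×43 mm section run along each side from the seat's front edge to the front of the backrest, top faces 246 mm above the seat top and outer faces flush with the seat's x-edges; a 43×43 mm post under the front of each armrest stands on the seat at the front corner.

C is a simple wooden stool: a rectangular seat 330 mm (x) by 308 mm (y), 23 mm thick, top face at z = 409 mm, on four square legs, each 32×32 mm in cross-section. The legs rest on z = 0, each flush with a corner of the seat.

The chair is on top of the table, centred. Four stools sit around the table at the −y, +y, −x, +x sides.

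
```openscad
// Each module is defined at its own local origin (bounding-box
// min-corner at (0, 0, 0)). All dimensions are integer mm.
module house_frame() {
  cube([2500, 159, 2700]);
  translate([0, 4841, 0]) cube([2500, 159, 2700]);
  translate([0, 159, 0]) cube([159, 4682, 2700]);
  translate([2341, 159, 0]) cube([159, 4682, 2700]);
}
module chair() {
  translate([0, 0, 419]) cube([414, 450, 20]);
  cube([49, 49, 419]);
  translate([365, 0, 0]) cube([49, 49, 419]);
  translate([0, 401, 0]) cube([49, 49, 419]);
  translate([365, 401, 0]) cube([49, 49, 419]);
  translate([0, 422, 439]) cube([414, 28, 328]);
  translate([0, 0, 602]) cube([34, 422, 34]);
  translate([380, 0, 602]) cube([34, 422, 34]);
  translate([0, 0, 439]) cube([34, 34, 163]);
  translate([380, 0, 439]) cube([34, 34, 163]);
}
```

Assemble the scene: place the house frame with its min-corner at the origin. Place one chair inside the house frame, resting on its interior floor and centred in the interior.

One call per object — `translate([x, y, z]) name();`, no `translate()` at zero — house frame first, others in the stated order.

house_frame();
translate([1043, 2275, 0]) chair();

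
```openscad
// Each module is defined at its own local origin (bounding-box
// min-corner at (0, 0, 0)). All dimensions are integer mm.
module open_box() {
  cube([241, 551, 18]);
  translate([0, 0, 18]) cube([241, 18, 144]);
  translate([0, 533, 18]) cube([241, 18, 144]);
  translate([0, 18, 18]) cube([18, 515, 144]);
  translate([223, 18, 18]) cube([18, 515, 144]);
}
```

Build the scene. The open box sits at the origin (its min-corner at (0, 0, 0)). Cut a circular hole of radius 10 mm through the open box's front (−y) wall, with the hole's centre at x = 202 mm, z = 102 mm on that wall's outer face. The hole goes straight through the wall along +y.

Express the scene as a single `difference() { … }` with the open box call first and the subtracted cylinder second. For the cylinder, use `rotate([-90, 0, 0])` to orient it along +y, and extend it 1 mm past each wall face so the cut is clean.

difference() {
  open_box();
  translate([202, -1, 102]) rotate([-90, 0, 0]) cylinder(h = 20, r = 10);
}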